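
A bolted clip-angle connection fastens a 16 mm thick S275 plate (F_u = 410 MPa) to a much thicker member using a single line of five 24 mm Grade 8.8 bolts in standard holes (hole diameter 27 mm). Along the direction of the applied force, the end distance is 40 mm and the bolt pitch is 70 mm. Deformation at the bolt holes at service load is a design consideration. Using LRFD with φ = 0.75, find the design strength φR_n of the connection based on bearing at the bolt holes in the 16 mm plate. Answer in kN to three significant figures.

Per bolt r_n = 1.2 l_c t F_u ≤ 2.4 d t F_u; upper limit = 2.4 × 24 × 16 × 410 / 1000 = 377.9 kN.
Edge bolt: l_c = 40 − 27/2 = 26.5 mm → 1.2 × 26.5 × 16 × 410 / 1000 = 208.6 → r_n = 208.6 kN.
Interior bolts: l_c = 70 − 27 = 43 mm → 1.2 × 43 × 16 × 410 / 1000 = 338.5 → r_n = 338.5 kN.
R_n = 1 × 208.6 + 4 × 338.5 = 1563 kN.
Design strength φR_n = 0.75 × 1563 = 1170 kN.

1170 kN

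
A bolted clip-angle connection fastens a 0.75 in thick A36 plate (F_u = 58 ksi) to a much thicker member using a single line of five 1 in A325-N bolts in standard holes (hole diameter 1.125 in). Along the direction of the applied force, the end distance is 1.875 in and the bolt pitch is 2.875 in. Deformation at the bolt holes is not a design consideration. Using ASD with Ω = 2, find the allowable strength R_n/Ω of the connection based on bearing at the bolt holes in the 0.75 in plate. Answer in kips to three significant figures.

271 kips

Per bolt r_n = 1.5 l_c t F_u ≤ 3.0 d t F_u; upper limit = 3.0 × 1 × 0.75 × 58 = 130.5 kips.
Edge bolt: l_c = 1.875 − 1.125/2 = 1.312 in → 1.5 × 1.312 × 0.75 × 58 = 85.64 → r_n = 85.64 kips.
Interior bolts: l_c = 2.875 − 1.125 = 1.75 in → 1.5 × 1.75 × 0.75 × 58 = 114.2 → r_n = 114.2 kips.
R_n = 1 × 85.64 + 4 × 114.2 = 542.4 kips.
Allowable strength R_n/Ω = 542.4 / 2 = 271 kips.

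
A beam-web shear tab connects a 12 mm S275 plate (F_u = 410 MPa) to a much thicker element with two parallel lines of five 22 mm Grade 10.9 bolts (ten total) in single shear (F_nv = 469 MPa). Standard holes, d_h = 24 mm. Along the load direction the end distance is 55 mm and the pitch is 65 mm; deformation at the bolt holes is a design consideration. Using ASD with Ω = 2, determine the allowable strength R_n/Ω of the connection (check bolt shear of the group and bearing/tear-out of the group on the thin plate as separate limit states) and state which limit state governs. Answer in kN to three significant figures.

Bolt shear: A_b = π·22²/4 = 380.1 mm²; R_n = 469 × 380.1 × 10 × 1 / 1000 = 1783 kN → 1783 / 2 = 891 kN.
Bearing (1.2 l_c t F_u ≤ 2.4 d t F_u): upper limit = 2.4·22·12·410 / 1000 = 259.8 kN.
  Edge l_c = 55 − 24/2 = 43 → r_n = 253.9 kN; interior l_c = 65 − 24 = 41 → r_n = 242.1 kN.
  R_n,bearing = 2·253.9 + 8·242.1 = 2444 kN → 2444 / 2 = 1220 kN.
Bolt shear governs: 891 kN.

891 kN (bolt shear governs)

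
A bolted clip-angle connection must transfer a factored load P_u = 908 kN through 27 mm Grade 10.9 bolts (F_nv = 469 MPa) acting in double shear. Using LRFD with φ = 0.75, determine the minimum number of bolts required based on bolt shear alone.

3 bolts

A_b = π·27²/4 = 572.6 mm².
Per-bolt design strength φR_n = 0.75 × 469 × 572.6 × 2 / 1000 = 402.8 kN.
n ≥ 908 / 402.8 = 2.254 → use 3 bolts.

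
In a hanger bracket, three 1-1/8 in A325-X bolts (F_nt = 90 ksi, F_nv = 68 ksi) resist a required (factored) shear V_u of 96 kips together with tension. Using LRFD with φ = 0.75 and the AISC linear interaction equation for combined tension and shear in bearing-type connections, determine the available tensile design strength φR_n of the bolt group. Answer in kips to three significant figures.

A_b = π·1.125²/4 = 0.994 in²; f_rv = 96 / (3 × 0.994) = 32.19 ksi.
F'_nt = 1.3 F_nt − (F_nt / φF_nv) f_rv = 1.3·90 − (90/(0.75·68))·32.19 = 60.19 ksi, capped at F_nt → F'_nt = 60.19 ksi.
R_n = F'_nt · A_b · n = 60.19 × 0.994 × 3 = 179.5 kips.
Design strength φR_n = 0.75 × 179.5 = 135 kips.

135 kips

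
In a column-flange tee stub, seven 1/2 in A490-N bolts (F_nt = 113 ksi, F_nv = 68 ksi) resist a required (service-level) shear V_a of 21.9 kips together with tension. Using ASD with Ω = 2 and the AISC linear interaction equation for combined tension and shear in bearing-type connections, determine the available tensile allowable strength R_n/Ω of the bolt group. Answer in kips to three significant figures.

A_b = π·0.5²/4 = 0.1963 in²; f_rv = 21.9 / (7 × 0.1963) = 15.93 ksi.
F'_nt = 1.3 F_nt − (Ω F_nt / F_nv) f_rv = 1.3·113 − (2·113/68)·15.93 = 93.94 ksi, capped at F_nt → F'_nt = 93.94 ksi.
R_n = F'_nt · A_b · n = 93.94 × 0.1963 × 7 = 129.1 kips.
Allowable strength R_n/Ω = 129.1 / 2 = 64.6 kips.

64.6 kips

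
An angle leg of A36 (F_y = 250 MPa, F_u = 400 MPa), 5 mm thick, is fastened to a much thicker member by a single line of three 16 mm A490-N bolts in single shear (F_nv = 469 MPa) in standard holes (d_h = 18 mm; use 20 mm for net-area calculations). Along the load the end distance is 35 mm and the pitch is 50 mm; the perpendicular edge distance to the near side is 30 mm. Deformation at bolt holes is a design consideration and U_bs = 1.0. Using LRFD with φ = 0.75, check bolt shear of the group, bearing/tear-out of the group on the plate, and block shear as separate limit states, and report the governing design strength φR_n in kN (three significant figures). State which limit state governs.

106 kN (block shear governs)

Bolt shear: A_b = π·16²/4 = 201.1 mm²; R_n = 469 × 201.1 × 3 × 1 / 1000 = 282.9 kN → 0.75 × 282.9 = 212 kN.
Bearing: edge l_c = 26, r_n = 62.4 kN; interior l_c = 32, r_n = 76.8 kN; R_n = 62.4 + 2·76.8 = 216 kN → 162 kN.
Block shear: A_gv = 675, A_nv = 425, A_nt = 100 mm²; R_n = min(0.6F_uA_nv, 0.6F_yA_gv) + U_bs·F_u·A_nt = 141.2 kN → 106 kN.
Block shear governs: 106 kN.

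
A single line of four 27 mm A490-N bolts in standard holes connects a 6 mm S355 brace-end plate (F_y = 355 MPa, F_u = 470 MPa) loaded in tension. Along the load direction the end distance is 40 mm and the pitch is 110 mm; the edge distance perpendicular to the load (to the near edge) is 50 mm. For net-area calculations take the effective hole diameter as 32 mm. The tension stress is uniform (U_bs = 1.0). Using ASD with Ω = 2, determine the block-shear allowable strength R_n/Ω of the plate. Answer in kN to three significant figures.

266 kN

Shear plane L_v = 40 + 3·110 = 370 mm; A_gv = 370 × 6 = 2220 mm².
A_nv = (370 − 3.5·32) × 6 = 1548 mm².
A_nt = (50 − 0.5·32) × 6 = 204 mm².
0.6 F_u A_nv = 436.5 kN; 0.6 F_y A_gv = 472.9 kN → shear rupture governs the shear term.
R_n = 436.5 + 1.0 × 470 × 204 / 1000 = 532.4 kN.
Allowable strength R_n/Ω = 532.4 / 2 = 266 kN.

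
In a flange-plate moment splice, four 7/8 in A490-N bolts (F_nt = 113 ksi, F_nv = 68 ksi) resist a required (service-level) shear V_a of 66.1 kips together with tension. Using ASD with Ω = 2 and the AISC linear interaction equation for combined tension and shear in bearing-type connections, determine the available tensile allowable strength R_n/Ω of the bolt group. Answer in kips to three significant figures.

A_b = π·0.875²/4 = 0.6013 in²; f_rv = 66.1 / (4 × 0.6013) = 27.48 ksi.
F'_nt = 1.3 F_nt − (Ω F_nt / F_nv) f_rv = 1.3·113 − (2·113/68)·27.48 = 55.57 ksi, capped at F_nt → F'_nt = 55.57 ksi.
R_n = F'_nt · A_b · n = 55.57 × 0.6013 × 4 = 133.7 kips.
Allowable strength R_n/Ω = 133.7 / 2 = 66.8 kips.

66.8 kips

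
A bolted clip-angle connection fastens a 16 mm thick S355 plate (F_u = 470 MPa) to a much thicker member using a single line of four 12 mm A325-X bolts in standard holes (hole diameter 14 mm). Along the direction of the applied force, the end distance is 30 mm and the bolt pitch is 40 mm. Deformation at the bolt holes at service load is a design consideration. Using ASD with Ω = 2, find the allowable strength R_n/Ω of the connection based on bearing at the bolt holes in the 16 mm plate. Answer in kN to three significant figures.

Per bolt r_n = 1.2 l_c t F_u ≤ 2.4 d t F_u; upper limit = 2.4 × 12 × 16 × 470 / 1000 = 216.6 kN.
Edge bolt: l_c = 30 − 14/2 = 23 mm → 1.2 × 23 × 16 × 470 / 1000 = 207.6 → r_n = 207.6 kN.
Interior bolts: l_c = 40 − 14 = 26 mm → 1.2 × 26 × 16 × 470 / 1000 = 234.6 → r_n = 216.6 kN.
R_n = 1 × 207.6 + 3 × 216.6 = 857.3 kN.
Allowable strength R_n/Ω = 857.3 / 2 = 429 kN.

429 kN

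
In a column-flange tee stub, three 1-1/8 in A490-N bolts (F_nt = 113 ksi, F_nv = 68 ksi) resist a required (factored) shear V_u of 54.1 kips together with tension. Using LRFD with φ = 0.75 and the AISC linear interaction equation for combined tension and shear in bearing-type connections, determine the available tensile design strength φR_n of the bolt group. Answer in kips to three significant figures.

239 kips

A_b = π·1.125²/4 = 0.994 in²; f_rv = 54.1 / (3 × 0.994) = 18.14 ksi.
F'_nt = 1.3 F_nt − (F_nt / φF_nv) f_rv = 1.3·113 − (113/(0.75·68))·18.14 = 106.7 ksi, capped at F_nt → F'_nt = 106.7 ksi.
R_n = F'_nt · A_b · n = 106.7 × 0.994 × 3 = 318.2 kips.
Design strength φR_n = 0.75 × 318.2 = 239 kips.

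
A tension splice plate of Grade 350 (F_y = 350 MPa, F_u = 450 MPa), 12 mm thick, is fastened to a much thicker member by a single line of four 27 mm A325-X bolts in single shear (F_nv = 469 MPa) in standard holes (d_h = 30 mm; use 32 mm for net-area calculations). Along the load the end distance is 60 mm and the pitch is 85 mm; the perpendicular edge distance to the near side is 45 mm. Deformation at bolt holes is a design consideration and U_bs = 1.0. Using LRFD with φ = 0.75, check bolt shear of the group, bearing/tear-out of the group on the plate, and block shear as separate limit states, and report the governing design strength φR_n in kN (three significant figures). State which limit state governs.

611 kN (block shear governs)

Bolt shear: A_b = π·27²/4 = 572.6 mm²; R_n = 469 × 572.6 × 4 × 1 / 1000 = 1074 kN → 0.75 × 1074 = 806 kN.
Bearing: edge l_c = 45, r_n = 291.6 kN; interior l_c = 55, r_n = 349.9 kN; R_n = 291.6 + 3·349.9 = 1341 kN → 1010 kN.
Block shear: A_gv = 3780, A_nv = 2436, A_nt = 348 mm²; R_n = min(0.6F_uA_nv, 0.6F_yA_gv) + U_bs·F_u·A_nt = 814.3 kN → 611 kN.
Block shear governs: 611 kN.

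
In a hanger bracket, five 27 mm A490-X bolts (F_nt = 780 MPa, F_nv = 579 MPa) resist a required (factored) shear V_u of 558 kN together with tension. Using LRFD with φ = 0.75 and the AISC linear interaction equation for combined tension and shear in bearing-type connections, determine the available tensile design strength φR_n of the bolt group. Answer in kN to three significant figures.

A_b = π·27²/4 = 572.6 mm²; f_rv = 558 × 1000 / (5 × 572.6) = 194.9 MPa.
F'_nt = 1.3 F_nt − (F_nt / φF_nv) f_rv = 1.3·780 − (780/(0.75·579))·194.9 = 663.9 MPa, capped at F_nt → F'_nt = 663.9 MPa.
R_n = F'_nt · A_b · n = 663.9 × 572.6 × 5 / 1000 = 1901 kN.
Design strength φR_n = 0.75 × 1901 = 1430 kN.

1430 kN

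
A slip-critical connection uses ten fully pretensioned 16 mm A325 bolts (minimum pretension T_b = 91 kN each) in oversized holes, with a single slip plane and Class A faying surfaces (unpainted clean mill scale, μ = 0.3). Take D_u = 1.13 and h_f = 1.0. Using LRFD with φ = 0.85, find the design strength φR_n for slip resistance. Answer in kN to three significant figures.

R_n = μ · D_u · h_f · T_b · n_s · n_b = 0.3 × 1.13 × 1.0 × 91 × 1 × 10 = 308.5 kN.
Design strength φR_n = 0.85 × 308.5 = 262 kN.

262 kN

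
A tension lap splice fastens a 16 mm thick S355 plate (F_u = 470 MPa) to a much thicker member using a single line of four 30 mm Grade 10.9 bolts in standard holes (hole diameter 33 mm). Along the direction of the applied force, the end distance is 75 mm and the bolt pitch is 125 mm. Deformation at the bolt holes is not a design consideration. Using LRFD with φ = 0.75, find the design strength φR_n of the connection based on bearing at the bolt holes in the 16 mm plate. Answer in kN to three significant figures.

Per bolt r_n = 1.5 l_c t F_u ≤ 3.0 d t F_u; upper limit = 3.0 × 30 × 16 × 470 / 1000 = 676.8 kN.
Edge bolt: l_c = 75 − 33/2 = 58.5 mm → 1.5 × 58.5 × 16 × 470 / 1000 = 659.9 → r_n = 659.9 kN.
Interior bolts: l_c = 125 − 33 = 92 mm → 1.5 × 92 × 16 × 470 / 1000 = 1038 → r_n = 676.8 kN.
R_n = 1 × 659.9 + 3 × 676.8 = 2690 kN.
Design strength φR_n = 0.75 × 2690 = 2020 kN.

2020 kN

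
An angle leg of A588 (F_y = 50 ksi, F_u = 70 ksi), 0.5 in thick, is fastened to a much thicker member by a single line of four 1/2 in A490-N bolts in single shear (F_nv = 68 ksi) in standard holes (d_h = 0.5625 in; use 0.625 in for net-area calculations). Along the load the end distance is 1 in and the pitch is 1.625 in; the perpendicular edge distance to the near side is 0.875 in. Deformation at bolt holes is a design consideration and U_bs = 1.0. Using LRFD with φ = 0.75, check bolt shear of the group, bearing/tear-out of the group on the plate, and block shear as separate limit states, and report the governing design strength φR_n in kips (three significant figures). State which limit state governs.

Bolt shear: A_b = π·0.5²/4 = 0.1963 in²; R_n = 68 × 0.1963 × 4 × 1 = 53.41 kips → 0.75 × 53.41 = 40.1 kips.
Bearing: edge l_c = 0.7188, r_n = 30.19 kips; interior l_c = 1.062, r_n = 42 kips; R_n = 30.19 + 3·42 = 156.2 kips → 117 kips.
Block shear: A_gv = 2.938, A_nv = 1.844, A_nt = 0.2812 in²; R_n = min(0.6F_uA_nv, 0.6F_yA_gv) + U_bs·F_u·A_nt = 97.12 kips → 72.8 kips.
Bolt shear governs: 40.1 kips.

40.1 kips (bolt shear governs)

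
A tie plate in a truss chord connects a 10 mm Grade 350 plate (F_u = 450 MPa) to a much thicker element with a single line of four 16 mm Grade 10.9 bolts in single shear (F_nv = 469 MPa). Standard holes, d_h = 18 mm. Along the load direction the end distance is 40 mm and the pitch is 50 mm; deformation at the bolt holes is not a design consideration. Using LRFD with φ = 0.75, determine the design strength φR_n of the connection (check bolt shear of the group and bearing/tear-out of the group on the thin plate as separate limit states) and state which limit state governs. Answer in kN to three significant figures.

Bolt shear: A_b = π·16²/4 = 201.1 mm²; R_n = 469 × 201.1 × 4 × 1 / 1000 = 377.2 kN → 0.75 × 377.2 = 283 kN.
Bearing (1.5 l_c t F_u ≤ 3.0 d t F_u): upper limit = 3.0·16·10·450 / 1000 = 216 kN.
  Edge l_c = 40 − 18/2 = 31 → r_n = 209.2 kN; interior l_c = 50 − 18 = 32 → r_n = 216 kN.
  R_n,bearing = 1·209.2 + 3·216 = 857.2 kN → 0.75 × 857.2 = 643 kN.
Bolt shear governs: 283 kN.

283 kN (bolt shear governs)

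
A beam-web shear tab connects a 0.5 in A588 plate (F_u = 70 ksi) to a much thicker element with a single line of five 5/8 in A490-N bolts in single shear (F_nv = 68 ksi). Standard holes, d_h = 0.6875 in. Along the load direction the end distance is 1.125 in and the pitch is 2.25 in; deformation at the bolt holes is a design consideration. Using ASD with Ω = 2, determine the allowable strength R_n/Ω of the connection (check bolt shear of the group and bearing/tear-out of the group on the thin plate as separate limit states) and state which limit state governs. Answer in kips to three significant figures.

52.2 kips (bolt shear governs)

Bolt shear: A_b = π·0.625²/4 = 0.3068 in²; R_n = 68 × 0.3068 × 5 × 1 = 104.3 kips → 104.3 / 2 = 52.2 kips.
Bearing (1.2 l_c t F_u ≤ 2.4 d t F_u): upper limit = 2.4·0.625·0.5·70 = 52.5 kips.
  Edge l_c = 1.125 − 0.6875/2 = 0.7812 → r_n = 32.81 kips; interior l_c = 2.25 − 0.6875 = 1.562 → r_n = 52.5 kips.
  R_n,bearing = 1·32.81 + 4·52.5 = 242.8 kips → 242.8 / 2 = 121 kips.
Bolt shear governs: 52.2 kips.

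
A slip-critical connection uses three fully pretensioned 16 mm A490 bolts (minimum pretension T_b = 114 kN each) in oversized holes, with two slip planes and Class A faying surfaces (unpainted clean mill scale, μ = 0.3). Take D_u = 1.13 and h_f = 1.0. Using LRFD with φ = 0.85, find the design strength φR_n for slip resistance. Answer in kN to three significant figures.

R_n = μ · D_u · h_f · T_b · n_s · n_b = 0.3 × 1.13 × 1.0 × 114 × 2 × 3 = 231.9 kN.
Design strength φR_n = 0.85 × 231.9 = 197 kN.

197 kN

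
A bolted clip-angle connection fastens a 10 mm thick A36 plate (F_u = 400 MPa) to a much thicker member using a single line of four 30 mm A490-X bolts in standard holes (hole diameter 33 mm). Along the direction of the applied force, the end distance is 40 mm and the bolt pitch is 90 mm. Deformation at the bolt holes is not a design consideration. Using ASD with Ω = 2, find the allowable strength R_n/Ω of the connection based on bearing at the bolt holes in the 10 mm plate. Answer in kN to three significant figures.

Per bolt r_n = 1.5 l_c t F_u ≤ 3.0 d t F_u; upper limit = 3.0 × 30 × 10 × 400 / 1000 = 360 kN.
Edge bolt: l_c = 40 − 33/2 = 23.5 mm → 1.5 × 23.5 × 10 × 400 / 1000 = 141 → r_n = 141 kN.
Interior bolts: l_c = 90 − 33 = 57 mm → 1.5 × 57 × 10 × 400 / 1000 = 342 → r_n = 342 kN.
R_n = 1 × 141 + 3 × 342 = 1167 kN.
Allowable strength R_n/Ω = 1167 / 2 = 584 kN.

584 kN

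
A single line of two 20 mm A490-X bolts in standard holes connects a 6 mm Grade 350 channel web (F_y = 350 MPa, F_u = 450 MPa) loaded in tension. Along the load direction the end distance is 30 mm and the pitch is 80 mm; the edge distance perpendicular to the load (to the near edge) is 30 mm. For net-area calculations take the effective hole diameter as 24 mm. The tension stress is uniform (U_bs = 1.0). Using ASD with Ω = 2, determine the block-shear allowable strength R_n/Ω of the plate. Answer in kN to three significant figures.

Shear plane L_v = 30 + 1·80 = 110 mm; A_gv = 110 × 6 = 660 mm².
A_nv = (110 − 1.5·24) × 6 = 444 mm².
A_nt = (30 − 0.5·24) × 6 = 108 mm².
0.6 F_u A_nv = 119.9 kN; 0.6 F_y A_gv = 138.6 kN → shear rupture governs the shear term.
R_n = 119.9 + 1.0 × 450 × 108 / 1000 = 168.5 kN.
Allowable strength R_n/Ω = 168.5 / 2 = 84.2 kN.

84.2 kN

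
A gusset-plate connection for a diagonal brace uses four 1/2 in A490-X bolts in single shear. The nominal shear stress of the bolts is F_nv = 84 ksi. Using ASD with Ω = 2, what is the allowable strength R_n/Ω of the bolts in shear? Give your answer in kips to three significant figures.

A_b = π × 0.5² / 4 = 0.1963 in².
R_n = F_nv · A_b · n · n_s = 84 × 0.1963 × 4 × 1 = 65.97 kips.
Allowable strength R_n/Ω = 65.97 / 2 = 33 kips.

33 kips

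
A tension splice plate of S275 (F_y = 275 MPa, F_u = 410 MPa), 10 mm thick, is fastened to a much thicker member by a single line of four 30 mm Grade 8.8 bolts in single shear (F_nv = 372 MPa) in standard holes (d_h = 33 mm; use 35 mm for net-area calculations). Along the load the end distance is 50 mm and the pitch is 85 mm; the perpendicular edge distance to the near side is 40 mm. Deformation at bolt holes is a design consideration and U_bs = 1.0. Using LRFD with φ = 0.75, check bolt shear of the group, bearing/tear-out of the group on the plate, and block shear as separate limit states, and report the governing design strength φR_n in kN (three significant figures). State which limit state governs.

Bolt shear: A_b = π·30²/4 = 706.9 mm²; R_n = 372 × 706.9 × 4 × 1 / 1000 = 1052 kN → 0.75 × 1052 = 789 kN.
Bearing: edge l_c = 33.5, r_n = 164.8 kN; interior l_c = 52, r_n = 255.8 kN; R_n = 164.8 + 3·255.8 = 932.3 kN → 699 kN.
Block shear: A_gv = 3050, A_nv = 1825, A_nt = 225 mm²; R_n = min(0.6F_uA_nv, 0.6F_yA_gv) + U_bs·F_u·A_nt = 541.2 kN → 406 kN.
Block shear governs: 406 kN.

406 kN (block shear governs)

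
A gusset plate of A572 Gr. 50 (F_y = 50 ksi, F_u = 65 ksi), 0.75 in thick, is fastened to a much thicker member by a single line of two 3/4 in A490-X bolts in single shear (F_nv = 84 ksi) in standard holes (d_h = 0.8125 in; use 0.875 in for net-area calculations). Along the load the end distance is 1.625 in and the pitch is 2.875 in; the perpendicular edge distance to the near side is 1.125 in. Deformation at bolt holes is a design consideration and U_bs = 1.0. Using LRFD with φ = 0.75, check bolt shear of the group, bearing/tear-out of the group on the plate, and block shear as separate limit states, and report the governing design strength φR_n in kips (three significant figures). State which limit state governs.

Bolt shear: A_b = π·0.75²/4 = 0.4418 in²; R_n = 84 × 0.4418 × 2 × 1 = 74.22 kips → 0.75 × 74.22 = 55.7 kips.
Bearing: edge l_c = 1.219, r_n = 71.3 kips; interior l_c = 2.062, r_n = 87.75 kips; R_n = 71.3 + 1·87.75 = 159 kips → 119 kips.
Block shear: A_gv = 3.375, A_nv = 2.391, A_nt = 0.5156 in²; R_n = min(0.6F_uA_nv, 0.6F_yA_gv) + U_bs·F_u·A_nt = 126.8 kips → 95.1 kips.
Bolt shear governs: 55.7 kips.

55.7 kips (bolt shear governs)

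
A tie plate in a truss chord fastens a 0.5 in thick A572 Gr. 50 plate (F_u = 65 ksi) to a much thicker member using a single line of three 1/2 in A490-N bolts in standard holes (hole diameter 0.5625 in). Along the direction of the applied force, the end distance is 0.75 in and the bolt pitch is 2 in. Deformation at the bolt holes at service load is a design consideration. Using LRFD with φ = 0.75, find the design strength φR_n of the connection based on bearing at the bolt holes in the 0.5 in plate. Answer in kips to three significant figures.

72.2 kips

Per bolt r_n = 1.2 l_c t F_u ≤ 2.4 d t F_u; upper limit = 2.4 × 0.5 × 0.5 × 65 = 39 kips.
Edge bolt: l_c = 0.75 − 0.5625/2 = 0.4688 in → 1.2 × 0.4688 × 0.5 × 65 = 18.28 → r_n = 18.28 kips.
Interior bolts: l_c = 2 − 0.5625 = 1.438 in → 1.2 × 1.438 × 0.5 × 65 = 56.06 → r_n = 39 kips.
R_n = 1 × 18.28 + 2 × 39 = 96.28 kips.
Design strength φR_n = 0.75 × 96.28 = 72.2 kips.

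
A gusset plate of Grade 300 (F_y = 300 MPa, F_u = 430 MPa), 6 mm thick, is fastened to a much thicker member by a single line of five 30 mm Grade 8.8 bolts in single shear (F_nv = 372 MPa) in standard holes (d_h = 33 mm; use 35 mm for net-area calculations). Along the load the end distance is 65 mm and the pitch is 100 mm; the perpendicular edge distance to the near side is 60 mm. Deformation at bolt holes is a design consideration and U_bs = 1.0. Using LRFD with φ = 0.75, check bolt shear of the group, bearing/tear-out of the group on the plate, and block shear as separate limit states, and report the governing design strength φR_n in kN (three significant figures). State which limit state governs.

439 kN (block shear governs)

Bolt shear: A_b = π·30²/4 = 706.9 mm²; R_n = 372 × 706.9 × 5 × 1 / 1000 = 1315 kN → 0.75 × 1315 = 986 kN.
Bearing: edge l_c = 48.5, r_n = 150.2 kN; interior l_c = 67, r_n = 185.8 kN; R_n = 150.2 + 4·185.8 = 893.2 kN → 670 kN.
Block shear: A_gv = 2790, A_nv = 1845, A_nt = 255 mm²; R_n = min(0.6F_uA_nv, 0.6F_yA_gv) + U_bs·F_u·A_nt = 585.7 kN → 439 kN.
Block shear governs: 439 kN.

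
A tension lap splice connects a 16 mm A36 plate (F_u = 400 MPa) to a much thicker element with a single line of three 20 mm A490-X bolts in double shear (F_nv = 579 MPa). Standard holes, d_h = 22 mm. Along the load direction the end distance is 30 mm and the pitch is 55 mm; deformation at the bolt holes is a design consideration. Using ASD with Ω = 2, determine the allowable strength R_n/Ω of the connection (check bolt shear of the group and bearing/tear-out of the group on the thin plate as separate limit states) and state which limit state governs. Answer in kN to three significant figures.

Bolt shear: A_b = π·20²/4 = 314.2 mm²; R_n = 579 × 314.2 × 3 × 2 / 1000 = 1091 kN → 1091 / 2 = 546 kN.
Bearing (1.2 l_c t F_u ≤ 2.4 d t F_u): upper limit = 2.4·20·16·400 / 1000 = 307.2 kN.
  Edge l_c = 30 − 22/2 = 19 → r_n = 145.9 kN; interior l_c = 55 − 22 = 33 → r_n = 253.4 kN.
  R_n,bearing = 1·145.9 + 2·253.4 = 652.8 kN → 652.8 / 2 = 326 kN.
Bearing governs: 326 kN.

326 kN (bearing governs)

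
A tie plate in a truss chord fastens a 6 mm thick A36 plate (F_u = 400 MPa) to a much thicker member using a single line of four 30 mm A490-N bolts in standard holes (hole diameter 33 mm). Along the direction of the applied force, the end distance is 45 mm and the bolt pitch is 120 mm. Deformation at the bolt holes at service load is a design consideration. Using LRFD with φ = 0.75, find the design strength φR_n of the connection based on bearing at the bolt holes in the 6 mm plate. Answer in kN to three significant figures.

Per bolt r_n = 1.2 l_c t F_u ≤ 2.4 d t F_u; upper limit = 2.4 × 30 × 6 × 400 / 1000 = 172.8 kN.
Edge bolt: l_c = 45 − 33/2 = 28.5 mm → 1.2 × 28.5 × 6 × 400 / 1000 = 82.08 → r_n = 82.08 kN.
Interior bolts: l_c = 120 − 33 = 87 mm → 1.2 × 87 × 6 × 400 / 1000 = 250.6 → r_n = 172.8 kN.
R_n = 1 × 82.08 + 3 × 172.8 = 600.5 kN.
Design strength φR_n = 0.75 × 600.5 = 450 kN.

450 kN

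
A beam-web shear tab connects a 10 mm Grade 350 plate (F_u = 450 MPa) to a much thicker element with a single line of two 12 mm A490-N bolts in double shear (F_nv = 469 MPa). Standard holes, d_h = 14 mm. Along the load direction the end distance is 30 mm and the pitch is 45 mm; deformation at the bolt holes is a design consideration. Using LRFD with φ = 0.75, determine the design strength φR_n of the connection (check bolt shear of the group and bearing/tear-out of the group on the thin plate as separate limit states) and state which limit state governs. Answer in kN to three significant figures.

159 kN (bolt shear governs)

Bolt shear: A_b = π·12²/4 = 113.1 mm²; R_n = 469 × 113.1 × 2 × 2 / 1000 = 212.2 kN → 0.75 × 212.2 = 159 kN.
Bearing (1.2 l_c t F_u ≤ 2.4 d t F_u): upper limit = 2.4·12·10·450 / 1000 = 129.6 kN.
  Edge l_c = 30 − 14/2 = 23 → r_n = 124.2 kN; interior l_c = 45 − 14 = 31 → r_n = 129.6 kN.
  R_n,bearing = 1·124.2 + 1·129.6 = 253.8 kN → 0.75 × 253.8 = 190 kN.
Bolt shear governs: 159 kN.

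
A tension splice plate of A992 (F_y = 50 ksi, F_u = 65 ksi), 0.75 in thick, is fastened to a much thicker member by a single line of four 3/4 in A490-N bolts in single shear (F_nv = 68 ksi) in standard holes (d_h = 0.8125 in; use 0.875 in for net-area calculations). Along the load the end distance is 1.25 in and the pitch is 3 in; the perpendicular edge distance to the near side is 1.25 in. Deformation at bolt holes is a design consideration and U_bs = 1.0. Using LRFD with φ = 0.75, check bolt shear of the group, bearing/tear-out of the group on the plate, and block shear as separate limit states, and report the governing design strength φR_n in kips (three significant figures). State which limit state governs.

Bolt shear: A_b = π·0.75²/4 = 0.4418 in²; R_n = 68 × 0.4418 × 4 × 1 = 120.2 kips → 0.75 × 120.2 = 90.1 kips.
Bearing: edge l_c = 0.8438, r_n = 49.36 kips; interior l_c = 2.188, r_n = 87.75 kips; R_n = 49.36 + 3·87.75 = 312.6 kips → 234 kips.
Block shear: A_gv = 7.688, A_nv = 5.391, A_nt = 0.6094 in²; R_n = min(0.6F_uA_nv, 0.6F_yA_gv) + U_bs·F_u·A_nt = 249.8 kips → 187 kips.
Bolt shear governs: 90.1 kips.

90.1 kips (bolt shear governs)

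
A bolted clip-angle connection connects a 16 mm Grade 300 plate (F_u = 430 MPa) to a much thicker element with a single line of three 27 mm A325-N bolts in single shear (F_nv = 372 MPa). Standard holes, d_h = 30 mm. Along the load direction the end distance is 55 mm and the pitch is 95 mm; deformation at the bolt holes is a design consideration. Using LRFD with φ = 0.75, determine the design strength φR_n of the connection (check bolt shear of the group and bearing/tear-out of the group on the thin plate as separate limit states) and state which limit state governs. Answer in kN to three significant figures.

Bolt shear: A_b = π·27²/4 = 572.6 mm²; R_n = 372 × 572.6 × 3 × 1 / 1000 = 639 kN → 0.75 × 639 = 479 kN.
Bearing (1.2 l_c t F_u ≤ 2.4 d t F_u): upper limit = 2.4·27·16·430 / 1000 = 445.8 kN.
  Edge l_c = 55 − 30/2 = 40 → r_n = 330.2 kN; interior l_c = 95 − 30 = 65 → r_n = 445.8 kN.
  R_n,bearing = 1·330.2 + 2·445.8 = 1222 kN → 0.75 × 1222 = 916 kN.
Bolt shear governs: 479 kN.

479 kN (bolt shear governs)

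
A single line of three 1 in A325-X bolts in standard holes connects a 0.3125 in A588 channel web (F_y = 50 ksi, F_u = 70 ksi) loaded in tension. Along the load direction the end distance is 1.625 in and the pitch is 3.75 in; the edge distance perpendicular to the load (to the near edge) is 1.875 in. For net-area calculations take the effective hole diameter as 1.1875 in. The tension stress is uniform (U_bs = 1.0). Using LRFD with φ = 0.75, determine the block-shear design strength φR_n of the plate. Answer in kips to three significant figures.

81.6 kips

Shear plane L_v = 1.625 + 2·3.75 = 9.125 in; A_gv = 9.125 × 0.3125 = 2.852 in².
A_nv = (9.125 − 2.5·1.1875) × 0.3125 = 1.924 in².
A_nt = (1.875 − 0.5·1.1875) × 0.3125 = 0.4004 in².
0.6 F_u A_nv = 80.8 kips; 0.6 F_y A_gv = 85.55 kips → shear rupture governs the shear term.
R_n = 80.8 + 1.0 × 70 × 0.4004 = 108.8 kips.
Design strength φR_n = 0.75 × 108.8 = 81.6 kips.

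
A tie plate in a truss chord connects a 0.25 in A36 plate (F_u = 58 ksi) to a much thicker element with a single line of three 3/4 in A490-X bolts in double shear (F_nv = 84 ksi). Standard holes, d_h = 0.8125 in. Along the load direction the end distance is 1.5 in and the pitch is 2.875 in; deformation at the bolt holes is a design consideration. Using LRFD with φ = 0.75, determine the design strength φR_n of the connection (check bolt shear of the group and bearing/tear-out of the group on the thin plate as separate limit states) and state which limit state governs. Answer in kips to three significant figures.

53.4 kips (bearing governs)

Bolt shear: A_b = π·0.75²/4 = 0.4418 in²; R_n = 84 × 0.4418 × 3 × 2 = 222.7 kips → 0.75 × 222.7 = 167 kips.
Bearing (1.2 l_c t F_u ≤ 2.4 d t F_u): upper limit = 2.4·0.75·0.25·58 = 26.1 kips.
  Edge l_c = 1.5 − 0.8125/2 = 1.094 → r_n = 19.03 kips; interior l_c = 2.875 − 0.8125 = 2.062 → r_n = 26.1 kips.
  R_n,bearing = 1·19.03 + 2·26.1 = 71.23 kips → 0.75 × 71.23 = 53.4 kips.
Bearing governs: 53.4 kips.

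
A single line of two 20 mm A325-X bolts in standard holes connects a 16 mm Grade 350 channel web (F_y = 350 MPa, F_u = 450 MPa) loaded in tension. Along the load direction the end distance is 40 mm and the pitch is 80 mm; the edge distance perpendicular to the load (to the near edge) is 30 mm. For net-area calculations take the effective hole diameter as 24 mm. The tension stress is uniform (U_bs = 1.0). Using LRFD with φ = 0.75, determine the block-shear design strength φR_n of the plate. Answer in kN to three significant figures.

369 kN

Shear plane L_v = 40 + 1·80 = 120 mm; A_gv = 120 × 16 = 1920 mm².
A_nv = (120 − 1.5·24) × 16 = 1344 mm².
A_nt = (30 − 0.5·24) × 16 = 288 mm².
0.6 F_u A_nv = 362.9 kN; 0.6 F_y A_gv = 403.2 kN → shear rupture governs the shear term.
R_n = 362.9 + 1.0 × 450 × 288 / 1000 = 492.5 kN.
Design strength φR_n = 0.75 × 492.5 = 369 kN.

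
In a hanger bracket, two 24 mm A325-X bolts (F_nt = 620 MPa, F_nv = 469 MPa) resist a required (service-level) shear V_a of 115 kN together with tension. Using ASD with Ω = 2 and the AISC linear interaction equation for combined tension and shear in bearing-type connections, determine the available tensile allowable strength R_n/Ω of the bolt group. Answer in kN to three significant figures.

213 kN

A_b = π·24²/4 = 452.4 mm²; f_rv = 115 × 1000 / (2 × 452.4) = 127.1 MPa.
F'_nt = 1.3 F_nt − (Ω F_nt / F_nv) f_rv = 1.3·620 − (2·620/469)·127.1 = 469.9 MPa, capped at F_nt → F'_nt = 469.9 MPa.
R_n = F'_nt · A_b · n = 469.9 × 452.4 × 2 / 1000 = 425.2 kN.
Allowable strength R_n/Ω = 425.2 / 2 = 213 kN.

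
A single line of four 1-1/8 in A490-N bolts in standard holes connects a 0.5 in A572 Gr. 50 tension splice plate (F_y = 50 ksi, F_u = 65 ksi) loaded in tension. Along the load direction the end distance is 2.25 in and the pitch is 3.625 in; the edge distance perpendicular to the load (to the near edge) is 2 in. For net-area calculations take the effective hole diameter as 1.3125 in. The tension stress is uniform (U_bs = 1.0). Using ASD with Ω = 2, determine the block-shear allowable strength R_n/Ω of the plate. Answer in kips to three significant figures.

Shear plane L_v = 2.25 + 3·3.625 = 13.12 in; A_gv = 13.12 × 0.5 = 6.562 in².
A_nv = (13.12 − 3.5·1.3125) × 0.5 = 4.266 in².
A_nt = (2 − 0.5·1.3125) × 0.5 = 0.6719 in².
0.6 F_u A_nv = 166.4 kips; 0.6 F_y A_gv = 196.9 kips → shear rupture governs the shear term.
R_n = 166.4 + 1.0 × 65 × 0.6719 = 210 kips.
Allowable strength R_n/Ω = 210 / 2 = 105 kips.

105 kips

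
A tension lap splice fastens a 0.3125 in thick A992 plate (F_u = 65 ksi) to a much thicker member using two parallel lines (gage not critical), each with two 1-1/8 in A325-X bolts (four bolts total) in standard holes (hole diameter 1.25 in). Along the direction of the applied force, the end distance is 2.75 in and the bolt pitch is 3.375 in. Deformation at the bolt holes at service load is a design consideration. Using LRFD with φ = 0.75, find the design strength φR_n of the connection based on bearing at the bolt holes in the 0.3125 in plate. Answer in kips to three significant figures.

155 kips

Per bolt r_n = 1.2 l_c t F_u ≤ 2.4 d t F_u; upper limit = 2.4 × 1.125 × 0.3125 × 65 = 54.84 kips.
Edge bolt: l_c = 2.75 − 1.25/2 = 2.125 in → 1.2 × 2.125 × 0.3125 × 65 = 51.8 → r_n = 51.8 kips.
Interior bolts: l_c = 3.375 − 1.25 = 2.125 in → 1.2 × 2.125 × 0.3125 × 65 = 51.8 → r_n = 51.8 kips.
R_n = 2 × 51.8 + 2 × 51.8 = 207.2 kips.
Design strength φR_n = 0.75 × 207.2 = 155 kips.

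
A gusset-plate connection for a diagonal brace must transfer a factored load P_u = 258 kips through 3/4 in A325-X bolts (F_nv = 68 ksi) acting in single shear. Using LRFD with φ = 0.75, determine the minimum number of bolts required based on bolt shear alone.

A_b = π·0.75²/4 = 0.4418 in².
Per-bolt design strength φR_n = 0.75 × 68 × 0.4418 × 1 = 22.53 kips.
n ≥ 258 / 22.53 = 11.45 → use 12 bolts.

12 bolts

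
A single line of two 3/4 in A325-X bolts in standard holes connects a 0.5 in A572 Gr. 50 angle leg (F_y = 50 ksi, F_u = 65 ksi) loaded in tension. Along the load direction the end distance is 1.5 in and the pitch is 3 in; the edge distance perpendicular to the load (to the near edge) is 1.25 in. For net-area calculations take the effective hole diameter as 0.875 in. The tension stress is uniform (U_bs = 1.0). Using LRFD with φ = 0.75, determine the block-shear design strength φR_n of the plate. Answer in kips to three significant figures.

66.4 kips

Shear plane L_v = 1.5 + 1·3 = 4.5 in; A_gv = 4.5 × 0.5 = 2.25 in².
A_nv = (4.5 − 1.5·0.875) × 0.5 = 1.594 in².
A_nt = (1.25 − 0.5·0.875) × 0.5 = 0.4062 in².
0.6 F_u A_nv = 62.16 kips; 0.6 F_y A_gv = 67.5 kips → shear rupture governs the shear term.
R_n = 62.16 + 1.0 × 65 × 0.4062 = 88.56 kips.
Design strength φR_n = 0.75 × 88.56 = 66.4 kips.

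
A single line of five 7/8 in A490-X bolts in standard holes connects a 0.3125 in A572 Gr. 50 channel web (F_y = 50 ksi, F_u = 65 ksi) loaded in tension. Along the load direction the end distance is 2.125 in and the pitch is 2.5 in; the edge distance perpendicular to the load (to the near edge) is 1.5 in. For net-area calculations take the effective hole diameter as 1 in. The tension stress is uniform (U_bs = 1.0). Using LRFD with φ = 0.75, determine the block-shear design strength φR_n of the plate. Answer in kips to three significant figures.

Shear plane L_v = 2.125 + 4·2.5 = 12.12 in; A_gv = 12.12 × 0.3125 = 3.789 in².
A_nv = (12.12 − 4.5·1) × 0.3125 = 2.383 in².
A_nt = (1.5 − 0.5·1) × 0.3125 = 0.3125 in².
0.6 F_u A_nv = 92.93 kips; 0.6 F_y A_gv = 113.7 kips → shear rupture governs the shear term.
R_n = 92.93 + 1.0 × 65 × 0.3125 = 113.2 kips.
Design strength φR_n = 0.75 × 113.2 = 84.9 kips.

84.9 kips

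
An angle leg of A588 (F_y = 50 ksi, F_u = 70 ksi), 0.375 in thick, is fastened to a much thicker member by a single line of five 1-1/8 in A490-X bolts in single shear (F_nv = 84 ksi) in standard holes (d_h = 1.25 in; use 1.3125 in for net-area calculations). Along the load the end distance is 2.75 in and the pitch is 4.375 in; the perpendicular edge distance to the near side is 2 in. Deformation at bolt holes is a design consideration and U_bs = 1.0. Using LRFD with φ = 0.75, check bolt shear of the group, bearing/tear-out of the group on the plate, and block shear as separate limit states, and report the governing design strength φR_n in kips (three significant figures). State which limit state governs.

Bolt shear: A_b = π·1.125²/4 = 0.994 in²; R_n = 84 × 0.994 × 5 × 1 = 417.5 kips → 0.75 × 417.5 = 313 kips.
Bearing: edge l_c = 2.125, r_n = 66.94 kips; interior l_c = 3.125, r_n = 70.88 kips; R_n = 66.94 + 4·70.88 = 350.4 kips → 263 kips.
Block shear: A_gv = 7.594, A_nv = 5.379, A_nt = 0.5039 in²; R_n = min(0.6F_uA_nv, 0.6F_yA_gv) + U_bs·F_u·A_nt = 261.2 kips → 196 kips.
Block shear governs: 196 kips.

196 kips (block shear governs)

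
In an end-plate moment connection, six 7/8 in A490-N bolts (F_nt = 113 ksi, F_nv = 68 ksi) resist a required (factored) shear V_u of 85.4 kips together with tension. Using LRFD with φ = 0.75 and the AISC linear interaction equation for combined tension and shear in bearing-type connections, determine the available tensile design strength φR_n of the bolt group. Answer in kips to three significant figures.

256 kips

A_b = π·0.875²/4 = 0.6013 in²; f_rv = 85.4 / (6 × 0.6013) = 23.67 ksi.
F'_nt = 1.3 F_nt − (F_nt / φF_nv) f_rv = 1.3·113 − (113/(0.75·68))·23.67 = 94.45 ksi, capped at F_nt → F'_nt = 94.45 ksi.
R_n = F'_nt · A_b · n = 94.45 × 0.6013 × 6 = 340.8 kips.
Design strength φR_n = 0.75 × 340.8 = 256 kips.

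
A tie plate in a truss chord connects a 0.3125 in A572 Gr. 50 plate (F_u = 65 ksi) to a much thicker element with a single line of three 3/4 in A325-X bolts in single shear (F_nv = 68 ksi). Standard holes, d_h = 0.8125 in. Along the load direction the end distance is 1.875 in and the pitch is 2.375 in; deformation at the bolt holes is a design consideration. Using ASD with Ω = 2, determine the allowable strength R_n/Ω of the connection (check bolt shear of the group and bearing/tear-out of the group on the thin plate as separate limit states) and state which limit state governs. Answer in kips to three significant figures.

45.1 kips (bolt shear governs)

Bolt shear: A_b = π·0.75²/4 = 0.4418 in²; R_n = 68 × 0.4418 × 3 × 1 = 90.12 kips → 90.12 / 2 = 45.1 kips.
Bearing (1.2 l_c t F_u ≤ 2.4 d t F_u): upper limit = 2.4·0.75·0.3125·65 = 36.56 kips.
  Edge l_c = 1.875 − 0.8125/2 = 1.469 → r_n = 35.8 kips; interior l_c = 2.375 − 0.8125 = 1.562 → r_n = 36.56 kips.
  R_n,bearing = 1·35.8 + 2·36.56 = 108.9 kips → 108.9 / 2 = 54.5 kips.
Bolt shear governs: 45.1 kips.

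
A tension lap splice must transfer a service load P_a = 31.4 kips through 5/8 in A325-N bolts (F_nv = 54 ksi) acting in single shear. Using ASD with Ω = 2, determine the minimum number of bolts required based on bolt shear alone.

4 bolts

A_b = π·0.625²/4 = 0.3068 in².
Per-bolt allowable strength R_n/Ω = 54 × 0.3068 × 1 / 2 = 8.283 kips.
n ≥ 31.4 / 8.283 = 3.791 → use 4 bolts.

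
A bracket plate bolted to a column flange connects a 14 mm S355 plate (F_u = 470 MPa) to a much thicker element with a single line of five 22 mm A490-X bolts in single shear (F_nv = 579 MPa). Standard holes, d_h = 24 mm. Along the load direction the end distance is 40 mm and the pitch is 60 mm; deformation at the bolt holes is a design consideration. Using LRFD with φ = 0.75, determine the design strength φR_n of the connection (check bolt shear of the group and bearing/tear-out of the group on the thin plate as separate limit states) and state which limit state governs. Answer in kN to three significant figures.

Bolt shear: A_b = π·22²/4 = 380.1 mm²; R_n = 579 × 380.1 × 5 × 1 / 1000 = 1100 kN → 0.75 × 1100 = 825 kN.
Bearing (1.2 l_c t F_u ≤ 2.4 d t F_u): upper limit = 2.4·22·14·470 / 1000 = 347.4 kN.
  Edge l_c = 40 − 24/2 = 28 → r_n = 221.1 kN; interior l_c = 60 − 24 = 36 → r_n = 284.3 kN.
  R_n,bearing = 1·221.1 + 4·284.3 = 1358 kN → 0.75 × 1358 = 1020 kN.
Bolt shear governs: 825 kN.

825 kN (bolt shear governs)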